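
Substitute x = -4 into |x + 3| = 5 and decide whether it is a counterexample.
Substitute x = -4 into the relation:
x = -4: LHS = |(-4) + 3| = |-1| = 1; 1 = 5 — FAILS

Since the claim fails at x = -4, this value is a counterexample.

Answer: Yes, x = -4 is a counterexample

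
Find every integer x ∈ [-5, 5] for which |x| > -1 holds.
An absolute value is never negative, so the left side is ≥ 0 for every x, while the right side is -1. Tightest case in [-5, 5] is x = 0:
x = 0: LHS = |0| = 0; 0 > -1 — holds
Hence LHS − RHS is never zero or negative, i.e. LHS > RHS throughout, so the relation holds for every integer in [-5, 5].

Answer: All integers in [-5, 5]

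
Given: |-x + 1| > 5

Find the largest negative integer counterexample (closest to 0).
Testing negative integers from -1 downward:
x = -1: LHS = |-(-1) + 1| = |2| = 2; 2 > 5 — FAILS  ← closest negative counterexample to 0

Answer: x = -1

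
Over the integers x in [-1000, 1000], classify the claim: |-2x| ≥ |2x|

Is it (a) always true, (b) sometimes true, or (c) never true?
Over all integers in [-1000, 1000], LHS − RHS is smallest at x = 0, where it equals 0:
x = 0: LHS = |-2·0| = |0| = 0, RHS = |2·0| = |0| = 0; 0 ≥ 0 — holds
At the ends of the range:
x = -1000: LHS = |-2·(-1000)| = |2000| = 2000, RHS = |2·(-1000)| = |-2000| = 2000; 2000 ≥ 2000 — holds
x = 1000: LHS = |-2·1000| = |-2000| = 2000, RHS = |2·1000| = |2000| = 2000; 2000 ≥ 2000 — holds
Hence LHS − RHS is never negative, i.e. LHS ≥ RHS throughout, so the relation holds for every integer in [-1000, 1000].

No counterexample exists.

Answer: Always true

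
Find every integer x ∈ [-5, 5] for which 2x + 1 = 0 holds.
Track d = LHS − RHS over the integers in [-5, 5]. Equality would need d = 0, but d changes sign only between consecutive integers, jumping over 0:
x = -1: LHS = 2·(-1) + 1 = -1; -1 = 0 — FAILS  (d = -1)
x = 0: LHS = 2·0 + 1 = 1; 1 = 0 — FAILS  (d = 1)
Away from these crossings d keeps a constant sign, and checking every integer in [-5, 5] confirms d ≠ 0 throughout. Hence the two sides are never equal, so the claimed relation (=) fails for every integer in [-5, 5].

Answer: None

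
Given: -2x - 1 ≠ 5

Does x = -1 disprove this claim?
Substitute x = -1 into the relation:
x = -1: LHS = -2·(-1) - 1 = 1; 1 ≠ 5 — holds

The claim holds here, so x = -1 is not a counterexample. (A counterexample exists elsewhere, e.g. x = -3.)

Answer: No, x = -1 is not a counterexample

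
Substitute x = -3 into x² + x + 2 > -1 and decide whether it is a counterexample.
Substitute x = -3 into the relation:
x = -3: LHS = (-3)² + (-3) + 2 = 8; 8 > -1 — holds

The relation holds at x = -3, so it is not a counterexample.

Answer: No, x = -3 is not a counterexample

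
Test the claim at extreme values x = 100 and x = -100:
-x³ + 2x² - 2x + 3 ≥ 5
x = 100: LHS = -100³ + 2·100² - 2·100 + 3 = -980197; -980197 ≥ 5 — FAILS
x = -100: LHS = -(-100)³ + 2·(-100)² - 2·(-100) + 3 = 1020203; 1020203 ≥ 5 — holds

Answer: Partially: fails for x = 100, holds for x = -100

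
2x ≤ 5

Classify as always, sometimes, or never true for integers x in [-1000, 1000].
Holds at x = 0: LHS = 2·0 = 0; 0 ≤ 5 — holds
Fails at x = 3: LHS = 2·3 = 6; 6 ≤ 5 — FAILS
It is satisfied by some integers in the range but not all.

Answer: Sometimes true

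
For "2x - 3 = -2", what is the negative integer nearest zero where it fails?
Testing negative integers from -1 downward:
x = -1: LHS = 2·(-1) - 3 = -5; -5 = -2 — FAILS  ← closest negative counterexample to 0

Answer: x = -1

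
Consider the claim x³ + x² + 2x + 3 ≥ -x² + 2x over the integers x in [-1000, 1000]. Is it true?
The claim fails at x = -3:
x = -3: LHS = (-3)³ + (-3)² + 2·(-3) + 3 = -21, RHS = -(-3)² + 2·(-3) = -15; -21 ≥ -15 — FAILS

Because a single integer refutes it, the statement is false.

Answer: False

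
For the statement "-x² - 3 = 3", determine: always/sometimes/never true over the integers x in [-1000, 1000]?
Over all integers in [-1000, 1000], LHS − RHS is always negative; it is closest to 0 at x = 0, where it equals -6:
x = 0: LHS = -0² - 3 = -3; -3 = 3 — FAILS
At the ends of the range:
x = -1000: LHS = -(-1000)² - 3 = -1000003; -1000003 = 3 — FAILS
x = 1000: LHS = -1000² - 3 = -1000003; -1000003 = 3 — FAILS
Hence LHS − RHS is never 0, i.e. the two sides are never equal, so the claimed relation (=) fails for every integer in [-1000, 1000].

No integer in the range satisfies it.

Answer: Never true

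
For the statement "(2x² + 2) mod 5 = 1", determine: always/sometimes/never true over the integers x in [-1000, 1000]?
For a polynomial with integer coefficients, its value mod 5 depends only on x mod 5, so it suffices to check one representative of each residue class, x = 0, 1, 2, 3, 4:
x = 0: LHS = (2·0² + 2) mod 5 = 2 mod 5 = 2; 2 = 1 — FAILS
x = 1: LHS = (2·1² + 2) mod 5 = 4 mod 5 = 4; 4 = 1 — FAILS
x = 2: LHS = (2·2² + 2) mod 5 = 10 mod 5 = 0; 0 = 1 — FAILS
x = 3: LHS = (2·3² + 2) mod 5 = 20 mod 5 = 0; 0 = 1 — FAILS
x = 4: LHS = (2·4² + 2) mod 5 = 34 mod 5 = 4; 4 = 1 — FAILS
The relation fails in every residue class, so the claimed relation (=) fails for every integer in [-1000, 1000].

No integer in the range satisfies it.

Answer: Never true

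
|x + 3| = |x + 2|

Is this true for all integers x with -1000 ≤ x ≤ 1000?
The claim fails at x = 0:
x = 0: LHS = |0 + 3| = |3| = 3, RHS = |0 + 2| = |2| = 2; 3 = 2 — FAILS

Because a single integer refutes it, the statement is false.

Answer: False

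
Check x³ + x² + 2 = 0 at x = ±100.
x = 100: LHS = 100³ + 100² + 2 = 1010002; 1010002 = 0 — FAILS
x = -100: LHS = (-100)³ + (-100)² + 2 = -989998; -989998 = 0 — FAILS

Answer: No, fails for both x = 100 and x = -100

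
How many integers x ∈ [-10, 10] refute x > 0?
Counterexamples in [-10, 10]: {-10, -9, -8, -7, -6, -5, -4, -3, -2, -1, 0}.

Counting them gives 11 values.

Answer: 11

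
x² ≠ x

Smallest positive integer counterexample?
Testing positive integers:
x = 1: LHS = 1² = 1; 1 ≠ 1 — FAILS  ← smallest positive counterexample

Answer: x = 1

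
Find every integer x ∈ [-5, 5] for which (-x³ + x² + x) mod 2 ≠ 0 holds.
Holds for: {-5, -3, -1, 1, 3, 5}
Fails for: {-4, -2, 0, 2, 4}

Answer: {-5, -3, -1, 1, 3, 5}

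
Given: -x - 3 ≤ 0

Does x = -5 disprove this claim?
Substitute x = -5 into the relation:
x = -5: LHS = -(-5) - 3 = 2; 2 ≤ 0 — FAILS

Since the claim fails at x = -5, this value is a counterexample.

Answer: Yes, x = -5 is a counterexample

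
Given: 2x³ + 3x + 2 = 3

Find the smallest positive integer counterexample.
Testing positive integers:
x = 1: LHS = 2·1³ + 3·1 + 2 = 7; 7 = 3 — FAILS  ← smallest positive counterexample

Answer: x = 1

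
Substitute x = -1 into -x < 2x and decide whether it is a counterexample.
Substitute x = -1 into the relation:
x = -1: LHS = -(-1) = 1, RHS = 2·(-1) = -2; 1 < -2 — FAILS

Since the claim fails at x = -1, this value is a counterexample.

Answer: Yes, x = -1 is a counterexample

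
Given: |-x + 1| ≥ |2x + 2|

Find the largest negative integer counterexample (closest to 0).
Testing negative integers from -1 downward:
x = -1: LHS = |-(-1) + 1| = |2| = 2, RHS = |2·(-1) + 2| = |0| = 0; 2 ≥ 0 — holds
x = -2: LHS = |-(-2) + 1| = |3| = 3, RHS = |2·(-2) + 2| = |-2| = 2; 3 ≥ 2 — holds
x = -3: LHS = |-(-3) + 1| = |4| = 4, RHS = |2·(-3) + 2| = |-4| = 4; 4 ≥ 4 — holds
x = -4: LHS = |-(-4) + 1| = |5| = 5, RHS = |2·(-4) + 2| = |-6| = 6; 5 ≥ 6 — FAILS  ← closest negative counterexample to 0

Answer: x = -4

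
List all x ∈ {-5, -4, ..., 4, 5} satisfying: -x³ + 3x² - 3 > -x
Holds for: {-5, -4, -3, -2, 2}
Fails for: {-1, 0, 1, 3, 4, 5}

Answer: {-5, -4, -3, -2, 2}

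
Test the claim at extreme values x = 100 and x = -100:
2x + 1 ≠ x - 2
x = 100: LHS = 2·100 + 1 = 201, RHS = 100 - 2 = 98; 201 ≠ 98 — holds
x = -100: LHS = 2·(-100) + 1 = -199, RHS = (-100) - 2 = -102; -199 ≠ -102 — holds

Answer: Yes, holds for both x = 100 and x = -100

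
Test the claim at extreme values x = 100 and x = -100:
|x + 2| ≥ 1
x = 100: LHS = |100 + 2| = |102| = 102; 102 ≥ 1 — holds
x = -100: LHS = |(-100) + 2| = |-98| = 98; 98 ≥ 1 — holds

Answer: Yes, holds for both x = 100 and x = -100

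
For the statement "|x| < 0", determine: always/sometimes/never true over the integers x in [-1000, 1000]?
An absolute value is never negative, so the left side is ≥ 0 for every x, while the right side is 0. Tightest case in [-1000, 1000] is x = 0:
x = 0: LHS = |0| = 0; 0 < 0 — FAILS
Hence LHS − RHS is never negative, i.e. LHS ≥ RHS throughout, so the claimed relation (<) fails for every integer in [-1000, 1000].

No integer in the range satisfies it.

Answer: Never true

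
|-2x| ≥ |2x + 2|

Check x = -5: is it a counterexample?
Substitute x = -5 into the relation:
x = -5: LHS = |-2·(-5)| = |10| = 10, RHS = |2·(-5) + 2| = |-8| = 8; 10 ≥ 8 — holds

The claim holds here, so x = -5 is not a counterexample. (A counterexample exists elsewhere, e.g. x = 0.)

Answer: No, x = -5 is not a counterexample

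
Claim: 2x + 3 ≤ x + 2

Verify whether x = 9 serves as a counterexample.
Substitute x = 9 into the relation:
x = 9: LHS = 2·9 + 3 = 21, RHS = 9 + 2 = 11; 21 ≤ 11 — FAILS

Since the claim fails at x = 9, this value is a counterexample.

Answer: Yes, x = 9 is a counterexample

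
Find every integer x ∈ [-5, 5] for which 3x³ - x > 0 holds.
Holds for: {1, 2, 3, 4, 5}
Fails for: {-5, -4, -3, -2, -1, 0}

Answer: {1, 2, 3, 4, 5}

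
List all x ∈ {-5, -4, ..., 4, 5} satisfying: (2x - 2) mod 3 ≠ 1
Holds for: {-5, -4, -2, -1, 1, 2, 4, 5}
Fails for: {-3, 0, 3}

Answer: {-5, -4, -2, -1, 1, 2, 4, 5}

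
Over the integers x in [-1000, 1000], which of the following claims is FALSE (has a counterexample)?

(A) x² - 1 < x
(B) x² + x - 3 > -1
(A) x = -1: LHS = (-1)² - 1 = 0; 0 < -1 — FAILS
(B) x = 0: LHS = 0² + 0 - 3 = -3; -3 > -1 — FAILS

Answer: Both A and B are false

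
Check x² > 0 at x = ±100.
x = 100: LHS = 100² = 10000; 10000 > 0 — holds
x = -100: LHS = (-100)² = 10000; 10000 > 0 — holds

Answer: Yes, holds for both x = 100 and x = -100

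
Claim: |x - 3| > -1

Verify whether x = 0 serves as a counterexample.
Substitute x = 0 into the relation:
x = 0: LHS = |0 - 3| = |-3| = 3; 3 > -1 — holds

The relation holds at x = 0, so it is not a counterexample.

Answer: No, x = 0 is not a counterexample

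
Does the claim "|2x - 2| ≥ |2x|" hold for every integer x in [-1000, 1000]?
The claim fails at x = 1:
x = 1: LHS = |2·1 - 2| = |0| = 0, RHS = |2·1| = |2| = 2; 0 ≥ 2 — FAILS

Because a single integer refutes it, the statement is false.

Answer: False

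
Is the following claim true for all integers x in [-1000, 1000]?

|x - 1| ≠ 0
The claim fails at x = 1:
x = 1: LHS = |1 - 1| = |0| = 0; 0 ≠ 0 — FAILS

Because a single integer refutes it, the statement is false.

Answer: False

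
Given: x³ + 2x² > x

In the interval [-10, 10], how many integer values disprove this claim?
Counterexamples in [-10, 10]: {-10, -9, -8, -7, -6, -5, -4, -3, 0}.

Counting them gives 9 values.

Answer: 9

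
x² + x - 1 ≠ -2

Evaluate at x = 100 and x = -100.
x = 100: LHS = 100² + 100 - 1 = 10099; 10099 ≠ -2 — holds
x = -100: LHS = (-100)² + (-100) - 1 = 9899; 9899 ≠ -2 — holds

Answer: Yes, holds for both x = 100 and x = -100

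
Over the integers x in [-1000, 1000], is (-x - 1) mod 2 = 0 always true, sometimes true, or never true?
Holds at x = 1: LHS = (-1 - 1) mod 2 = (-2) mod 2 = 0; 0 = 0 — holds
Fails at x = 0: LHS = (-0 - 1) mod 2 = (-1) mod 2 = 1; 1 = 0 — FAILS
It is satisfied by some integers in the range but not all.

Answer: Sometimes true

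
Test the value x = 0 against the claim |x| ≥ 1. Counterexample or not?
Substitute x = 0 into the relation:
x = 0: LHS = |0| = 0; 0 ≥ 1 — FAILS

Since the claim fails at x = 0, this value is a counterexample.

Answer: Yes, x = 0 is a counterexample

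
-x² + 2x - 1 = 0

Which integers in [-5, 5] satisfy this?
Holds for: {1}
Fails for: {-5, -4, -3, -2, -1, 0, 2, 3, 4, 5}

Answer: {1}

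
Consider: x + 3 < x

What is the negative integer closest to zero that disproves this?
Testing negative integers from -1 downward:
x = -1: LHS = (-1) + 3 = 2; 2 < -1 — FAILS  ← closest negative counterexample to 0

Answer: x = -1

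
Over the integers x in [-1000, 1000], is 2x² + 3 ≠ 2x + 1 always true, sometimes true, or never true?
Over all integers in [-1000, 1000], LHS − RHS is always positive; it is smallest at x = 0, where it equals 2:
x = 0: LHS = 2·0² + 3 = 3, RHS = 2·0 + 1 = 1; 3 ≠ 1 — holds
At the ends of the range:
x = -1000: LHS = 2·(-1000)² + 3 = 2000003, RHS = 2·(-1000) + 1 = -1999; 2000003 ≠ -1999 — holds
x = 1000: LHS = 2·1000² + 3 = 2000003, RHS = 2·1000 + 1 = 2001; 2000003 ≠ 2001 — holds
Hence LHS − RHS is never 0, i.e. the two sides are never equal, so the relation holds for every integer in [-1000, 1000].

No counterexample exists.

Answer: Always true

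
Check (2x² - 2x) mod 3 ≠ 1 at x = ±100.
x = 100: LHS = (2·100² - 2·100) mod 3 = 19800 mod 3 = 0; 0 ≠ 1 — holds
x = -100: LHS = (2·(-100)² - 2·(-100)) mod 3 = 20200 mod 3 = 1; 1 ≠ 1 — FAILS

Answer: Partially: holds for x = 100, fails for x = -100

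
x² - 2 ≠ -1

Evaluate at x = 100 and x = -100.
x = 100: LHS = 100² - 2 = 9998; 9998 ≠ -1 — holds
x = -100: LHS = (-100)² - 2 = 9998; 9998 ≠ -1 — holds

Answer: Yes, holds for both x = 100 and x = -100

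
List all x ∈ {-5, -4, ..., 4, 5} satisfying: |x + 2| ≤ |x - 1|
Holds for: {-5, -4, -3, -2, -1}
Fails for: {0, 1, 2, 3, 4, 5}

Answer: {-5, -4, -3, -2, -1}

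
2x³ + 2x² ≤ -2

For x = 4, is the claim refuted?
Substitute x = 4 into the relation:
x = 4: LHS = 2·4³ + 2·4² = 160; 160 ≤ -2 — FAILS

Since the claim fails at x = 4, this value is a counterexample.

Answer: Yes, x = 4 is a counterexample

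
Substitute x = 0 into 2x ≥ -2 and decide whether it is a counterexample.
Substitute x = 0 into the relation:
x = 0: LHS = 2·0 = 0; 0 ≥ -2 — holds

The claim holds here, so x = 0 is not a counterexample. (A counterexample exists elsewhere, e.g. x = -2.)

Answer: No, x = 0 is not a counterexample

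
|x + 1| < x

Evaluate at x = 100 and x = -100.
x = 100: LHS = |100 + 1| = |101| = 101; 101 < 100 — FAILS
x = -100: LHS = |(-100) + 1| = |-99| = 99; 99 < -100 — FAILS

Answer: No, fails for both x = 100 and x = -100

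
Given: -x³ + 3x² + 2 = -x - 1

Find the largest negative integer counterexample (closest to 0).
Testing negative integers from -1 downward:
x = -1: LHS = -(-1)³ + 3·(-1)² + 2 = 6, RHS = -(-1) - 1 = 0; 6 = 0 — FAILS  ← closest negative counterexample to 0

Answer: x = -1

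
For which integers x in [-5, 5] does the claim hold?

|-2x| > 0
Holds for: {-5, -4, -3, -2, -1, 1, 2, 3, 4, 5}
Fails for: {0}

Answer: {-5, -4, -3, -2, -1, 1, 2, 3, 4, 5}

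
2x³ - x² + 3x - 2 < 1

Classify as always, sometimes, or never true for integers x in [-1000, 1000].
Holds at x = 0: LHS = 2·0³ - 0² + 3·0 - 2 = -2; -2 < 1 — holds
Fails at x = 1: LHS = 2·1³ - 1² + 3·1 - 2 = 2; 2 < 1 — FAILS
It is satisfied by some integers in the range but not all.

Answer: Sometimes true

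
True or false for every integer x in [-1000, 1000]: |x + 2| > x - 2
Over all integers in [-1000, 1000], LHS − RHS is smallest at x = 0, where it equals 4:
x = 0: LHS = |0 + 2| = |2| = 2, RHS = 0 - 2 = -2; 2 > -2 — holds
At the ends of the range:
x = -1000: LHS = |(-1000) + 2| = |-998| = 998, RHS = (-1000) - 2 = -1002; 998 > -1002 — holds
x = 1000: LHS = |1000 + 2| = |1002| = 1002, RHS = 1000 - 2 = 998; 1002 > 998 — holds
Hence LHS − RHS is never zero or negative, i.e. LHS > RHS throughout, so the relation holds for every integer in [-1000, 1000].

No counterexample exists.

Answer: True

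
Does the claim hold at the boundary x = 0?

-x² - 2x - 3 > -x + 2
x = 0: LHS = -0² - 2·0 - 3 = -3, RHS = -0 + 2 = 2; -3 > 2 — FAILS

The relation fails at x = 0, so x = 0 is a counterexample.

Answer: No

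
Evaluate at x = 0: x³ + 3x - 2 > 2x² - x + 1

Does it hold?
x = 0: LHS = 0³ + 3·0 - 2 = -2, RHS = 2·0² - 0 + 1 = 1; -2 > 1 — FAILS

The relation fails at x = 0, so x = 0 is a counterexample.

Answer: No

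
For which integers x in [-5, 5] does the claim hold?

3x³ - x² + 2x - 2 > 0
Holds for: {1, 2, 3, 4, 5}
Fails for: {-5, -4, -3, -2, -1, 0}

Answer: {1, 2, 3, 4, 5}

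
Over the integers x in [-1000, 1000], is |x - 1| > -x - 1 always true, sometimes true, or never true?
Over all integers in [-1000, 1000], LHS − RHS is smallest at x = 0, where it equals 2:
x = 0: LHS = |0 - 1| = |-1| = 1, RHS = -0 - 1 = -1; 1 > -1 — holds
At the ends of the range:
x = -1000: LHS = |(-1000) - 1| = |-1001| = 1001, RHS = -(-1000) - 1 = 999; 1001 > 999 — holds
x = 1000: LHS = |1000 - 1| = |999| = 999, RHS = -1000 - 1 = -1001; 999 > -1001 — holds
Hence LHS − RHS is never zero or negative, i.e. LHS > RHS throughout, so the relation holds for every integer in [-1000, 1000].

No counterexample exists.

Answer: Always true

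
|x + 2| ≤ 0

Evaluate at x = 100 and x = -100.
x = 100: LHS = |100 + 2| = |102| = 102; 102 ≤ 0 — FAILS
x = -100: LHS = |(-100) + 2| = |-98| = 98; 98 ≤ 0 — FAILS

Answer: No, fails for both x = 100 and x = -100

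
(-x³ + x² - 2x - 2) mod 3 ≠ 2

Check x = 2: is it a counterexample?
Substitute x = 2 into the relation:
x = 2: LHS = (-2³ + 2² - 2·2 - 2) mod 3 = (-10) mod 3 = 2; 2 ≠ 2 — FAILS

Since the claim fails at x = 2, this value is a counterexample.

Answer: Yes, x = 2 is a counterexample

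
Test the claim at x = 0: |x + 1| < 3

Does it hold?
x = 0: LHS = |0 + 1| = |1| = 1; 1 < 3 — holds

The relation is satisfied at x = 0.

Answer: Yes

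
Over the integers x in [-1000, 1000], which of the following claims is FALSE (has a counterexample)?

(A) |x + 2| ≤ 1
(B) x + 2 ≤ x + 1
(A) x = 0: LHS = |0 + 2| = |2| = 2; 2 ≤ 1 — FAILS
(B) x = 0: LHS = 0 + 2 = 2, RHS = 0 + 1 = 1; 2 ≤ 1 — FAILS

Answer: Both A and B are false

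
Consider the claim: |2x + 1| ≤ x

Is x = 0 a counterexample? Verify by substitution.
Substitute x = 0 into the relation:
x = 0: LHS = |2·0 + 1| = |1| = 1; 1 ≤ 0 — FAILS

Since the claim fails at x = 0, this value is a counterexample.

Answer: Yes, x = 0 is a counterexample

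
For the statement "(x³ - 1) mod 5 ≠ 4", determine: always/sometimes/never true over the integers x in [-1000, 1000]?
Holds at x = 1: LHS = (1³ - 1) mod 5 = 0 mod 5 = 0; 0 ≠ 4 — holds
Fails at x = 0: LHS = (0³ - 1) mod 5 = (-1) mod 5 = 4; 4 ≠ 4 — FAILS
It is satisfied by some integers in the range but not all.

Answer: Sometimes true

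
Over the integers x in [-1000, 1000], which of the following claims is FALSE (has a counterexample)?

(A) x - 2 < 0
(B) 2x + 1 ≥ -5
(A) x = 2: LHS = 2 - 2 = 0; 0 < 0 — FAILS
(B) x = -4: LHS = 2·(-4) + 1 = -7; -7 ≥ -5 — FAILS

Answer: Both A and B are false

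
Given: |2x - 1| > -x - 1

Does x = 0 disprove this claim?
Substitute x = 0 into the relation:
x = 0: LHS = |2·0 - 1| = |-1| = 1, RHS = -0 - 1 = -1; 1 > -1 — holds

The relation holds at x = 0, so it is not a counterexample.

Answer: No, x = 0 is not a counterexample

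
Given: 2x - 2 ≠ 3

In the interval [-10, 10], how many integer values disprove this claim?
Track d = LHS − RHS over the integers in [-10, 10]. Equality would need d = 0, but d changes sign only between consecutive integers, jumping over 0:
x = 2: LHS = 2·2 - 2 = 2; 2 ≠ 3 — holds  (d = -1)
x = 3: LHS = 2·3 - 2 = 4; 4 ≠ 3 — holds  (d = 1)
Away from these crossings d keeps a constant sign, and checking every integer in [-10, 10] confirms d ≠ 0 throughout. Hence the two sides are never equal, so the relation holds for every integer in [-10, 10].

No counterexample appears in that range.

Answer: 0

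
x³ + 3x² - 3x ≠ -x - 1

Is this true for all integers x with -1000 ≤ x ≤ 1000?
Track d = LHS − RHS over the integers in [-1000, 1000]. Equality would need d = 0, but d changes sign only between consecutive integers, jumping over 0:
x = -4: LHS = (-4)³ + 3·(-4)² - 3·(-4) = -4, RHS = -(-4) - 1 = 3; -4 ≠ 3 — holds  (d = -7)
x = -3: LHS = (-3)³ + 3·(-3)² - 3·(-3) = 9, RHS = -(-3) - 1 = 2; 9 ≠ 2 — holds  (d = 7)
Away from these crossings d keeps a constant sign, and checking every integer in [-1000, 1000] confirms d ≠ 0 throughout. Hence the two sides are never equal, so the relation holds for every integer in [-1000, 1000].

No counterexample exists.

Answer: True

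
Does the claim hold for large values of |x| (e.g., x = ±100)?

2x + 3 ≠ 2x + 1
x = 100: LHS = 2·100 + 3 = 203, RHS = 2·100 + 1 = 201; 203 ≠ 201 — holds
x = -100: LHS = 2·(-100) + 3 = -197, RHS = 2·(-100) + 1 = -199; -197 ≠ -199 — holds

Answer: Yes, holds for both x = 100 and x = -100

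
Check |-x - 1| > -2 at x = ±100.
x = 100: LHS = |-100 - 1| = |-101| = 101; 101 > -2 — holds
x = -100: LHS = |-(-100) - 1| = |99| = 99; 99 > -2 — holds

Answer: Yes, holds for both x = 100 and x = -100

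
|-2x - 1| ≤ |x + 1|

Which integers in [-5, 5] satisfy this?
Holds for: {0}
Fails for: {-5, -4, -3, -2, -1, 1, 2, 3, 4, 5}

Answer: {0}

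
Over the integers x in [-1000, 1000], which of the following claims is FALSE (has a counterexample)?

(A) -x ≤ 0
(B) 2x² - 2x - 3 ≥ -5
(A) x = -1: LHS = -(-1) = 1; 1 ≤ 0 — FAILS

(B) Over all integers in [-1000, 1000], LHS − RHS is smallest at x = 0, where it equals 2:
x = 0: LHS = 2·0² - 2·0 - 3 = -3; -3 ≥ -5 — holds
At the ends of the range:
x = -1000: LHS = 2·(-1000)² - 2·(-1000) - 3 = 2001997; 2001997 ≥ -5 — holds
x = 1000: LHS = 2·1000² - 2·1000 - 3 = 1997997; 1997997 ≥ -5 — holds
Hence LHS − RHS is never negative, i.e. LHS ≥ RHS throughout, so the relation holds for every integer in [-1000, 1000].

Only (A) has a counterexample.

Answer: A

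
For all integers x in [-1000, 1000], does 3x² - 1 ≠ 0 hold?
Track d = LHS − RHS over the integers in [-1000, 1000]. Equality would need d = 0, but d changes sign only between consecutive integers, jumping over 0:
x = -1: LHS = 3·(-1)² - 1 = 2; 2 ≠ 0 — holds  (d = 2)
x = 0: LHS = 3·0² - 1 = -1; -1 ≠ 0 — holds  (d = -1)
x = 0: LHS = 3·0² - 1 = -1; -1 ≠ 0 — holds  (d = -1)
x = 1: LHS = 3·1² - 1 = 2; 2 ≠ 0 — holds  (d = 2)
Away from these crossings d keeps a constant sign, and checking every integer in [-1000, 1000] confirms d ≠ 0 throughout. Hence the two sides are never equal, so the relation holds for every integer in [-1000, 1000].

No counterexample exists.

Answer: True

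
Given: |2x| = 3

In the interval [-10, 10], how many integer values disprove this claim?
Counterexamples in [-10, 10]: {-10, -9, -8, -7, -6, -5, -4, -3, -2, -1, 0, 1, 2, 3, 4, 5, 6, 7, 8, 9, 10}.

Counting them gives 21 values.

Answer: 21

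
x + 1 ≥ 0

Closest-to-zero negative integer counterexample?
Testing negative integers from -1 downward:
x = -1: LHS = (-1) + 1 = 0; 0 ≥ 0 — holds
x = -2: LHS = (-2) + 1 = -1; -1 ≥ 0 — FAILS  ← closest negative counterexample to 0

Answer: x = -2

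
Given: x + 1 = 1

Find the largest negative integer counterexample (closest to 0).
Testing negative integers from -1 downward:
x = -1: LHS = (-1) + 1 = 0; 0 = 1 — FAILS  ← closest negative counterexample to 0

Answer: x = -1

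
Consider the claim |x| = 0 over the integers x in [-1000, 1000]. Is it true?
The claim fails at x = 1:
x = 1: LHS = |1| = 1; 1 = 0 — FAILS

Because a single integer refutes it, the statement is false.

Answer: False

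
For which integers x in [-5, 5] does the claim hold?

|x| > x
Holds for: {-5, -4, -3, -2, -1}
Fails for: {0, 1, 2, 3, 4, 5}

Answer: {-5, -4, -3, -2, -1}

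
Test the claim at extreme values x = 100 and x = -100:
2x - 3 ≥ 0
x = 100: LHS = 2·100 - 3 = 197; 197 ≥ 0 — holds
x = -100: LHS = 2·(-100) - 3 = -203; -203 ≥ 0 — FAILS

Answer: Partially: holds for x = 100, fails for x = -100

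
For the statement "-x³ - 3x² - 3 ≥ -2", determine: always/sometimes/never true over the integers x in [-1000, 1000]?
Holds at x = -4: LHS = -(-4)³ - 3·(-4)² - 3 = 13; 13 ≥ -2 — holds
Fails at x = 0: LHS = -0³ - 3·0² - 3 = -3; -3 ≥ -2 — FAILS
It is satisfied by some integers in the range but not all.

Answer: Sometimes true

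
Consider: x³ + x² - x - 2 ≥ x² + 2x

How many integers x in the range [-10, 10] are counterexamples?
Counterexamples in [-10, 10]: {-10, -9, -8, -7, -6, -5, -4, -3, -2, 0, 1}.

Counting them gives 11 values.

Answer: 11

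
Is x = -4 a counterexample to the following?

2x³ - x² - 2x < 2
Substitute x = -4 into the relation:
x = -4: LHS = 2·(-4)³ - (-4)² - 2·(-4) = -136; -136 < 2 — holds

The claim holds here, so x = -4 is not a counterexample. (A counterexample exists elsewhere, e.g. x = 2.)

Answer: No, x = -4 is not a counterexample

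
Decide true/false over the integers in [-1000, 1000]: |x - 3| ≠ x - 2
Track d = LHS − RHS over the integers in [-1000, 1000]. Equality would need d = 0, but d changes sign only between consecutive integers, jumping over 0:
x = 2: LHS = |2 - 3| = |-1| = 1, RHS = 2 - 2 = 0; 1 ≠ 0 — holds  (d = 1)
x = 3: LHS = |3 - 3| = |0| = 0, RHS = 3 - 2 = 1; 0 ≠ 1 — holds  (d = -1)
Away from these crossings d keeps a constant sign, and checking every integer in [-1000, 1000] confirms d ≠ 0 throughout. Hence the two sides are never equal, so the relation holds for every integer in [-1000, 1000].

No counterexample exists.

Answer: True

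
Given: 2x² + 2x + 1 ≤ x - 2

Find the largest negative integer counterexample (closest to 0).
Testing negative integers from -1 downward:
x = -1: LHS = 2·(-1)² + 2·(-1) + 1 = 1, RHS = (-1) - 2 = -3; 1 ≤ -3 — FAILS  ← closest negative counterexample to 0

Answer: x = -1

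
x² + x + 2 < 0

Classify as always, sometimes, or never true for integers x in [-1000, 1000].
Over all integers in [-1000, 1000], LHS − RHS is smallest at x = 0, where it equals 2:
x = 0: LHS = 0² + 0 + 2 = 2; 2 < 0 — FAILS
At the ends of the range:
x = -1000: LHS = (-1000)² + (-1000) + 2 = 999002; 999002 < 0 — FAILS
x = 1000: LHS = 1000² + 1000 + 2 = 1001002; 1001002 < 0 — FAILS
Hence LHS − RHS is never negative, i.e. LHS ≥ RHS throughout, so the claimed relation (<) fails for every integer in [-1000, 1000].

No integer in the range satisfies it.

Answer: Never true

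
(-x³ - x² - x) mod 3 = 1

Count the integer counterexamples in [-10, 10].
Counterexamples in [-10, 10]: {-9, -8, -6, -5, -3, -2, 0, 1, 3, 4, 6, 7, 9, 10}.

Counting them gives 14 values.

Answer: 14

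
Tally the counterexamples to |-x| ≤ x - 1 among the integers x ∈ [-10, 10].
Counterexamples in [-10, 10]: {-10, -9, -8, -7, -6, -5, -4, -3, -2, -1, 0, 1, 2, 3, 4, 5, 6, 7, 8, 9, 10}.

Counting them gives 21 values.

Answer: 21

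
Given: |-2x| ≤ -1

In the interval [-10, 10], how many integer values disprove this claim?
Counterexamples in [-10, 10]: {-10, -9, -8, -7, -6, -5, -4, -3, -2, -1, 0, 1, 2, 3, 4, 5, 6, 7, 8, 9, 10}.

Counting them gives 21 values.

Answer: 21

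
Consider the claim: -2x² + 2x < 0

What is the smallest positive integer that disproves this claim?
Testing positive integers:
x = 1: LHS = -2·1² + 2·1 = 0; 0 < 0 — FAILS  ← smallest positive counterexample

Answer: x = 1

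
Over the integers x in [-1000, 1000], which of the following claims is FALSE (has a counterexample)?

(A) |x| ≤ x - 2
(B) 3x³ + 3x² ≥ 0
(A) x = 0: LHS = |0| = 0, RHS = 0 - 2 = -2; 0 ≤ -2 — FAILS
(B) x = -2: LHS = 3·(-2)³ + 3·(-2)² = -12; -12 ≥ 0 — FAILS

Answer: Both A and B are false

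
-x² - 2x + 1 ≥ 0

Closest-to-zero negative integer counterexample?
Testing negative integers from -1 downward:
x = -1: LHS = -(-1)² - 2·(-1) + 1 = 2; 2 ≥ 0 — holds
x = -2: LHS = -(-2)² - 2·(-2) + 1 = 1; 1 ≥ 0 — holds
x = -3: LHS = -(-3)² - 2·(-3) + 1 = -2; -2 ≥ 0 — FAILS  ← closest negative counterexample to 0

Answer: x = -3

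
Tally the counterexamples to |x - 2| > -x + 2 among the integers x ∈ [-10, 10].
Counterexamples in [-10, 10]: {-10, -9, -8, -7, -6, -5, -4, -3, -2, -1, 0, 1, 2}.

Counting them gives 13 values.

Answer: 13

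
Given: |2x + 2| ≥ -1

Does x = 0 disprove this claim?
Substitute x = 0 into the relation:
x = 0: LHS = |2·0 + 2| = |2| = 2; 2 ≥ -1 — holds

The relation holds at x = 0, so it is not a counterexample.

Answer: No, x = 0 is not a counterexample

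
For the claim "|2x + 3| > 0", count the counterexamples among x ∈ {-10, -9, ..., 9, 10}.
Over all integers in [-10, 10], LHS − RHS is smallest at x = -1, where it equals 1:
x = -1: LHS = |2·(-1) + 3| = |1| = 1; 1 > 0 — holds
At the ends of the range:
x = -10: LHS = |2·(-10) + 3| = |-17| = 17; 17 > 0 — holds
x = 10: LHS = |2·10 + 3| = |23| = 23; 23 > 0 — holds
Hence LHS − RHS is never zero or negative, i.e. LHS > RHS throughout, so the relation holds for every integer in [-10, 10].

No counterexample appears in that range.

Answer: 0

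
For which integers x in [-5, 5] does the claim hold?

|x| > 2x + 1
Holds for: {-5, -4, -3, -2, -1}
Fails for: {0, 1, 2, 3, 4, 5}

Answer: {-5, -4, -3, -2, -1}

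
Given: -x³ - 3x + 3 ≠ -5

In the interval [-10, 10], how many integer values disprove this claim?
Track d = LHS − RHS over the integers in [-10, 10]. Equality would need d = 0, but d changes sign only between consecutive integers, jumping over 0:
x = 1: LHS = -1³ - 3·1 + 3 = -1; -1 ≠ -5 — holds  (d = 4)
x = 2: LHS = -2³ - 3·2 + 3 = -11; -11 ≠ -5 — holds  (d = -6)
Away from these crossings d keeps a constant sign, and checking every integer in [-10, 10] confirms d ≠ 0 throughout. Hence the two sides are never equal, so the relation holds for every integer in [-10, 10].

No counterexample appears in that range.

Answer: 0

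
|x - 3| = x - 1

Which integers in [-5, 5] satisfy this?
Holds for: {2}
Fails for: {-5, -4, -3, -2, -1, 0, 1, 3, 4, 5}

Answer: {2}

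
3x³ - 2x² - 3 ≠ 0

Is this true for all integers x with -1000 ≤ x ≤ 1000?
Track d = LHS − RHS over the integers in [-1000, 1000]. Equality would need d = 0, but d changes sign only between consecutive integers, jumping over 0:
x = 1: LHS = 3·1³ - 2·1² - 3 = -2; -2 ≠ 0 — holds  (d = -2)
x = 2: LHS = 3·2³ - 2·2² - 3 = 13; 13 ≠ 0 — holds  (d = 13)
Away from these crossings d keeps a constant sign, and checking every integer in [-1000, 1000] confirms d ≠ 0 throughout. Hence the two sides are never equal, so the relation holds for every integer in [-1000, 1000].

No counterexample exists.

Answer: True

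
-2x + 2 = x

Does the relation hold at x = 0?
x = 0: LHS = -2·0 + 2 = 2; 2 = 0 — FAILS

The relation fails at x = 0, so x = 0 is a counterexample.

Answer: No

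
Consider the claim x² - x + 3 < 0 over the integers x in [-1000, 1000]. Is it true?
The claim fails at x = 0:
x = 0: LHS = 0² - 0 + 3 = 3; 3 < 0 — FAILS

Because a single integer refutes it, the statement is false.

Answer: False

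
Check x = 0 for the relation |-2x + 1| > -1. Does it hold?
x = 0: LHS = |-2·0 + 1| = |1| = 1; 1 > -1 — holds

The relation is satisfied at x = 0.

Answer: Yes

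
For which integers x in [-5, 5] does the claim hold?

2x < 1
Holds for: {-5, -4, -3, -2, -1, 0}
Fails for: {1, 2, 3, 4, 5}

Answer: {-5, -4, -3, -2, -1, 0}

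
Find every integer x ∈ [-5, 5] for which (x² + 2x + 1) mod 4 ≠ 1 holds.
Holds for: {-5, -3, -1, 1, 3, 5}
Fails for: {-4, -2, 0, 2, 4}

Answer: {-5, -3, -1, 1, 3, 5}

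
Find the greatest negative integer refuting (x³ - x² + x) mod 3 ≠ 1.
Testing negative integers from -1 downward:
x = -1: LHS = ((-1)³ - (-1)² + (-1)) mod 3 = (-3) mod 3 = 0; 0 ≠ 1 — holds
x = -2: LHS = ((-2)³ - (-2)² + (-2)) mod 3 = (-14) mod 3 = 1; 1 ≠ 1 — FAILS  ← closest negative counterexample to 0

Answer: x = -2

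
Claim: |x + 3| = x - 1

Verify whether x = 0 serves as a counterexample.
Substitute x = 0 into the relation:
x = 0: LHS = |0 + 3| = |3| = 3, RHS = 0 - 1 = -1; 3 = -1 — FAILS

Since the claim fails at x = 0, this value is a counterexample.

Answer: Yes, x = 0 is a counterexample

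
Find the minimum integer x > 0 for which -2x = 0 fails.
Testing positive integers:
x = 1: LHS = -2·1 = -2; -2 = 0 — FAILS  ← smallest positive counterexample

Answer: x = 1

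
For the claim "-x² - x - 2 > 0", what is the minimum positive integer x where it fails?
Testing positive integers:
x = 1: LHS = -1² - 1 - 2 = -4; -4 > 0 — FAILS  ← smallest positive counterexample

Answer: x = 1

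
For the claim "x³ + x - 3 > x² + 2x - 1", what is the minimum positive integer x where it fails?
Testing positive integers:
x = 1: LHS = 1³ + 1 - 3 = -1, RHS = 1² + 2·1 - 1 = 2; -1 > 2 — FAILS  ← smallest positive counterexample

Answer: x = 1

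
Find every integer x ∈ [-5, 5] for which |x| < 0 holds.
An absolute value is never negative, so the left side is ≥ 0 for every x, while the right side is 0. Tightest case in [-5, 5] is x = 0:
x = 0: LHS = |0| = 0; 0 < 0 — FAILS
Hence LHS − RHS is never negative, i.e. LHS ≥ RHS throughout, so the claimed relation (<) fails for every integer in [-5, 5].

Answer: None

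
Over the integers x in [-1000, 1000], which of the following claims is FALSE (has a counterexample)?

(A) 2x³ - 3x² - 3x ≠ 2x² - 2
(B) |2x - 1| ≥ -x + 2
(A) Track d = LHS − RHS over the integers in [-1000, 1000]. Equality would need d = 0, but d changes sign only between consecutive integers, jumping over 0:
x = -1: LHS = 2·(-1)³ - 3·(-1)² - 3·(-1) = -2, RHS = 2·(-1)² - 2 = 0; -2 ≠ 0 — holds  (d = -2)
x = 0: LHS = 2·0³ - 3·0² - 3·0 = 0, RHS = 2·0² - 2 = -2; 0 ≠ -2 — holds  (d = 2)
x = 0: LHS = 2·0³ - 3·0² - 3·0 = 0, RHS = 2·0² - 2 = -2; 0 ≠ -2 — holds  (d = 2)
x = 1: LHS = 2·1³ - 3·1² - 3·1 = -4, RHS = 2·1² - 2 = 0; -4 ≠ 0 — holds  (d = -4)
x = 2: LHS = 2·2³ - 3·2² - 3·2 = -2, RHS = 2·2² - 2 = 6; -2 ≠ 6 — holds  (d = -8)
x = 3: LHS = 2·3³ - 3·3² - 3·3 = 18, RHS = 2·3² - 2 = 16; 18 ≠ 16 — holds  (d = 2)
Away from these crossings d keeps a constant sign, and checking every integer in [-1000, 1000] confirms d ≠ 0 throughout. Hence the two sides are never equal, so the relation holds for every integer in [-1000, 1000].

(B) x = 0: LHS = |2·0 - 1| = |-1| = 1, RHS = -0 + 2 = 2; 1 ≥ 2 — FAILS

Only (B) has a counterexample.

Answer: B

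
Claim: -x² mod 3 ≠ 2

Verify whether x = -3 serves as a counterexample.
Substitute x = -3 into the relation:
x = -3: LHS = (-(-3)²) mod 3 = (-9) mod 3 = 0; 0 ≠ 2 — holds

The claim holds here, so x = -3 is not a counterexample. (A counterexample exists elsewhere, e.g. x = 1.)

Answer: No, x = -3 is not a counterexample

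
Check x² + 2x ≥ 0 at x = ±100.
x = 100: LHS = 100² + 2·100 = 10200; 10200 ≥ 0 — holds
x = -100: LHS = (-100)² + 2·(-100) = 9800; 9800 ≥ 0 — holds

Answer: Yes, holds for both x = 100 and x = -100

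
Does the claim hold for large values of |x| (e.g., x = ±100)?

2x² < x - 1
x = 100: LHS = 2·100² = 20000, RHS = 100 - 1 = 99; 20000 < 99 — FAILS
x = -100: LHS = 2·(-100)² = 20000, RHS = (-100) - 1 = -101; 20000 < -101 — FAILS

Answer: No, fails for both x = 100 and x = -100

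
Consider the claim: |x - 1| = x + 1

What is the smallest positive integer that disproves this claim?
Testing positive integers:
x = 1: LHS = |1 - 1| = |0| = 0, RHS = 1 + 1 = 2; 0 = 2 — FAILS  ← smallest positive counterexample

Answer: x = 1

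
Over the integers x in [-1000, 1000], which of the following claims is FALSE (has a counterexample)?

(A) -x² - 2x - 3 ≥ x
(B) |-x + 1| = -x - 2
(A) x = 0: LHS = -0² - 2·0 - 3 = -3; -3 ≥ 0 — FAILS
(B) x = 0: LHS = |-0 + 1| = |1| = 1, RHS = -0 - 2 = -2; 1 = -2 — FAILS

Answer: Both A and B are false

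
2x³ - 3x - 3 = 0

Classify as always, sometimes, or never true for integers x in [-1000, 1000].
Track d = LHS − RHS over the integers in [-1000, 1000]. Equality would need d = 0, but d changes sign only between consecutive integers, jumping over 0:
x = 1: LHS = 2·1³ - 3·1 - 3 = -4; -4 = 0 — FAILS  (d = -4)
x = 2: LHS = 2·2³ - 3·2 - 3 = 7; 7 = 0 — FAILS  (d = 7)
Away from these crossings d keeps a constant sign, and checking every integer in [-1000, 1000] confirms d ≠ 0 throughout. Hence the two sides are never equal, so the claimed relation (=) fails for every integer in [-1000, 1000].

No integer in the range satisfies it.

Answer: Never true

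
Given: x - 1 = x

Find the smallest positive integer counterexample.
Testing positive integers:
x = 1: LHS = 1 - 1 = 0; 0 = 1 — FAILS  ← smallest positive counterexample

Answer: x = 1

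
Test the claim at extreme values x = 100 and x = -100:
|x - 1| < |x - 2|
x = 100: LHS = |100 - 1| = |99| = 99, RHS = |100 - 2| = |98| = 98; 99 < 98 — FAILS
x = -100: LHS = |(-100) - 1| = |-101| = 101, RHS = |(-100) - 2| = |-102| = 102; 101 < 102 — holds

Answer: Partially: fails for x = 100, holds for x = -100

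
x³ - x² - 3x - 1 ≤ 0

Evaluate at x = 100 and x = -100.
x = 100: LHS = 100³ - 100² - 3·100 - 1 = 989699; 989699 ≤ 0 — FAILS
x = -100: LHS = (-100)³ - (-100)² - 3·(-100) - 1 = -1009701; -1009701 ≤ 0 — holds

Answer: Partially: fails for x = 100, holds for x = -100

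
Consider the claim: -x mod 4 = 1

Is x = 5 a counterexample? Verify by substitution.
Substitute x = 5 into the relation:
x = 5: LHS = (-5) mod 4 = 3; 3 = 1 — FAILS

Since the claim fails at x = 5, this value is a counterexample.

Answer: Yes, x = 5 is a counterexample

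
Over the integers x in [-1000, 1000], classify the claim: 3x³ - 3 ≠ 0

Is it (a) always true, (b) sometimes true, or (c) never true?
Holds at x = 0: LHS = 3·0³ - 3 = -3; -3 ≠ 0 — holds
Fails at x = 1: LHS = 3·1³ - 3 = 0; 0 ≠ 0 — FAILS
It is satisfied by some integers in the range but not all.

Answer: Sometimes true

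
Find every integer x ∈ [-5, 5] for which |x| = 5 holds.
Holds for: {-5, 5}
Fails for: {-4, -3, -2, -1, 0, 1, 2, 3, 4}

Answer: {-5, 5}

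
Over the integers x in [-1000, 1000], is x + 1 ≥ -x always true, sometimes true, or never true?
Holds at x = 0: LHS = 0 + 1 = 1, RHS = -0 = 0; 1 ≥ 0 — holds
Fails at x = -1: LHS = (-1) + 1 = 0, RHS = -(-1) = 1; 0 ≥ 1 — FAILS
It is satisfied by some integers in the range but not all.

Answer: Sometimes true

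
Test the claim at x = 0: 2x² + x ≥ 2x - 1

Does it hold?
x = 0: LHS = 2·0² + 0 = 0, RHS = 2·0 - 1 = -1; 0 ≥ -1 — holds

The relation is satisfied at x = 0.

Answer: Yes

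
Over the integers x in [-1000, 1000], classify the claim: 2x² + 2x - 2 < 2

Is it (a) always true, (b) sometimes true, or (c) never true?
Holds at x = 0: LHS = 2·0² + 2·0 - 2 = -2; -2 < 2 — holds
Fails at x = 1: LHS = 2·1² + 2·1 - 2 = 2; 2 < 2 — FAILS
It is satisfied by some integers in the range but not all.

Answer: Sometimes true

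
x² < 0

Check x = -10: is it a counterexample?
Substitute x = -10 into the relation:
x = -10: LHS = (-10)² = 100; 100 < 0 — FAILS

Since the claim fails at x = -10, this value is a counterexample.

Answer: Yes, x = -10 is a counterexample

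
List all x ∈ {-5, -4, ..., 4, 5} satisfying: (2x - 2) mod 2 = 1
For a polynomial with integer coefficients, its value mod 2 depends only on x mod 2, so it suffices to check one representative of each residue class, x = 0, 1:
x = 0: LHS = (2·0 - 2) mod 2 = (-2) mod 2 = 0; 0 = 1 — FAILS
x = 1: LHS = (2·1 - 2) mod 2 = 0 mod 2 = 0; 0 = 1 — FAILS
The relation fails in every residue class, so the claimed relation (=) fails for every integer in [-5, 5].

Answer: None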